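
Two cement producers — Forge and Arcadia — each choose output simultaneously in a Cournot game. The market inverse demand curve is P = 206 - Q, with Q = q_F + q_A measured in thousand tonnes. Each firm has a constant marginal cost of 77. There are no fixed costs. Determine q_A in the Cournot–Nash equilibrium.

A representative firm's profit is π_i = q_i(206 - Q) - 77q_i.
Setting ∂π_i/∂q_i = 0 with rivals' quantities fixed: 129 - 2q_i - q_j = 0.
With identical firms every q_j equals q_i, so q_j = q_i and 129 = 3q_i, giving q_i = 43.

43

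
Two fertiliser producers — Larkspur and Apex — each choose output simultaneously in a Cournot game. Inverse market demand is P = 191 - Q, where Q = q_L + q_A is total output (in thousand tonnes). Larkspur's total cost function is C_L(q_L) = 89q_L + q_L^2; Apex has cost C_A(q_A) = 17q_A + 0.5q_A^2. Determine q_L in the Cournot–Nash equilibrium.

Larkspur's profit: π_L = (191 - Q)q_L - (89q_L + q_L²). Setting ∂π_L/∂q_L = 0: 102 - 4q_L - (q_A) = 0.
Apex's first-order condition: 174 - 3q_A - (q_L) = 0.
Best responses: q_L = (102 - q_A)/4, q_A = (174 - q_L)/3.
Substituting one into the other gives q_L = 12 and q_A = 54.

12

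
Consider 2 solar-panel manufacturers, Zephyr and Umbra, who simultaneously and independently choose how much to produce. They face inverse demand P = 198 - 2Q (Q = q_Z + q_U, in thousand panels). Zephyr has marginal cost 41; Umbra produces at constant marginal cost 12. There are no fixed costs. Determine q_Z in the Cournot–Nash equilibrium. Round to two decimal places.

Zephyr's profit: π_Z = (198 - 2Q)q_Z - (41q_Z). Setting ∂π_Z/∂q_Z = 0: 157 - 4q_Z - 2(q_U) = 0.
Umbra's first-order condition: 186 - 4q_U - 2(q_Z) = 0.
So q_Z = (157 - 2q_U)/4 and q_U = (186 - 2q_Z)/4.
Solving the pair: q_Z = 64/3, q_U = 215/6.

21.33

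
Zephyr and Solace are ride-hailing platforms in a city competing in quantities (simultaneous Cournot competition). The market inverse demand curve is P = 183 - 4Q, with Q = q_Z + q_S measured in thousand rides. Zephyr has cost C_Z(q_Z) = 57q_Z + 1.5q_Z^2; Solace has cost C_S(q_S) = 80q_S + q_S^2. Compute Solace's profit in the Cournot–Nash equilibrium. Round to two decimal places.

223.88

Zephyr's profit: π_Z = (183 - 4Q)q_Z - (57q_Z + (3/2)q_Z²). Setting ∂π_Z/∂q_Z = 0: 126 - 11q_Z - 4(q_S) = 0.
Solace's first-order condition: 103 - 10q_S - 4(q_Z) = 0.
Best responses: q_Z = (126 - 4q_S)/11, q_S = (103 - 4q_Z)/10.
Substituting one into the other gives q_Z = 424/47 and q_S = 629/94.
Price P = 183 - 4·(1477/94) = 120.1489.
Solace's profit: 120.1489·(629/94) - 80·(629/94) - (629/94)² = 223.8801.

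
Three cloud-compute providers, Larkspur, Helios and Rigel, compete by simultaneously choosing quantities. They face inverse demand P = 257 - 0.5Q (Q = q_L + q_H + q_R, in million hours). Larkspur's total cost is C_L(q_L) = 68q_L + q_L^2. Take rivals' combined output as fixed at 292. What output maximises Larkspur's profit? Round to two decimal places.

With rivals' combined output fixed at 292, Larkspur's profit is π_L = (257 - (1/2)·292 - (1/2)q_L)q_L - (68q_L + q_L²) = (111 - (1/2)q_L)q_L - (68q_L + q_L²).
∂π_L/∂q_L = 43 - 3q_L = 0, so q_L = 43/3.

14.33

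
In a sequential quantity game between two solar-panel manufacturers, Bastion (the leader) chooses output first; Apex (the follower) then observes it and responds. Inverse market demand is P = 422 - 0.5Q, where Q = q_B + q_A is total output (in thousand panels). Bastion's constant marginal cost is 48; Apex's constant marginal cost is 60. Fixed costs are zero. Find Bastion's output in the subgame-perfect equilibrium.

386

Solve by backward induction. Given q_B, the follower Apex maximises π_A = (422 - (1/2)q_B - (1/2)q_A)q_A - 60q_A.
∂π_A/∂q_A = 362 - (1/2)q_B - q_A = 0 gives the reaction function q_A = (362 - (1/2)q_B).
Bastion substitutes q_A(q_B) into its own profit: π_B = q_B(422 - (1/2)q_B - (362 - (1/2)q_B)/2) - 48q_B = (241 - (1/4)q_B)q_B - 48q_B.
The leader's first-order condition 193 - (1/2)q_B = 0 yields q_B = 386.
Then q_A = (362 - (1/2)·386) = 169.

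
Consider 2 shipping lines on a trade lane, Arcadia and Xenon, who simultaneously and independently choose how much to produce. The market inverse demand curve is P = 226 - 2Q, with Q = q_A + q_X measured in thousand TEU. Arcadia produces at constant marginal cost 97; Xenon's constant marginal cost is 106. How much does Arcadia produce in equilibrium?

23

Arcadia's profit: π_A = (226 - 2Q)q_A - (97q_A). Setting ∂π_A/∂q_A = 0: 129 - 4q_A - 2(q_X) = 0.
Xenon's first-order condition: 120 - 4q_X - 2(q_A) = 0.
Best responses: q_A = (129 - 2q_X)/4, q_X = (120 - 2q_A)/4.
Solving the pair: q_A = 23, q_X = 37/2.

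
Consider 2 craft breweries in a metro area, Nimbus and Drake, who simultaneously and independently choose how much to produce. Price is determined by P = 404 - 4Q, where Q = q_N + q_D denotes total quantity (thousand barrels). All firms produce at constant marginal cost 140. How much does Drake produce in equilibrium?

22

Each firm earns π_i = (404 - 4Q)q_i - 140q_i.
Setting ∂π_i/∂q_i = 0 with rivals' quantities fixed: 264 - 8q_i - 4q_j = 0.
By symmetry each firm produces the same amount; substituting q_j = q_i yields q_i = 264/12 = 22.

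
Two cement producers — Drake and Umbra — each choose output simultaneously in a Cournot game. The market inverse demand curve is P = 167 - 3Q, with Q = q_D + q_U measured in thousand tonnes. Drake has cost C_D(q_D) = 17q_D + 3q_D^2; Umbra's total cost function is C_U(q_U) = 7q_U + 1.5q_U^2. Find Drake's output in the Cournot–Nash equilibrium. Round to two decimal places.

Drake's profit: π_D = (167 - 3Q)q_D - (17q_D + 3q_D²). Setting ∂π_D/∂q_D = 0: 150 - 12q_D - 3(q_U) = 0.
Umbra's profit: π_U = (167 - 3Q)q_U - (7q_U + (3/2)q_U²). Setting ∂π_U/∂q_U = 0: 160 - 9q_U - 3(q_D) = 0.
So q_D = (150 - 3q_U)/12 and q_U = (160 - 3q_D)/9.
Substituting one into the other gives q_D = 290/33 and q_U = 490/33.

8.79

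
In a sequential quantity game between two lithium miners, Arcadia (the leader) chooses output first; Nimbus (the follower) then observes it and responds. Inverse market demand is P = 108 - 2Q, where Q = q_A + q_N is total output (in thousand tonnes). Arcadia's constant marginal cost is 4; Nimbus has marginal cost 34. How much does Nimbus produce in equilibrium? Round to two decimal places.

Solve by backward induction. Given q_A, the follower Nimbus maximises π_N = (108 - 2q_A - 2q_N)q_N - 34q_N.
∂π_N/∂q_N = 74 - 2q_A - 4q_N = 0 gives the reaction function q_N = (74 - 2q_A)/4.
Arcadia substitutes q_N(q_A) into its own profit: π_A = q_A(108 - 2q_A - (74 - 2q_A)/2) - 4q_A = (71 - q_A)q_A - 4q_A.
Maximising: ∂π_A/∂q_A = 67 - 2q_A = 0, giving q_A = 67/2.
Then q_N = (74 - 2·(67/2))/4 = 7/4.

1.75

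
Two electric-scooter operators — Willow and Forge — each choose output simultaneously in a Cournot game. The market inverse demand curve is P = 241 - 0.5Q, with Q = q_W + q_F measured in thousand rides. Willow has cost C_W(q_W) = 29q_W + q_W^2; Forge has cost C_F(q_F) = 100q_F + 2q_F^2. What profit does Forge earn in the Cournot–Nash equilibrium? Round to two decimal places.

Willow's profit: π_W = (241 - 0.5Q)q_W - (29q_W + q_W²). Setting ∂π_W/∂q_W = 0: 212 - 3q_W - (1/2)(q_F) = 0.
Forge's first-order condition: 141 - 5q_F - (1/2)(q_W) = 0.
So q_W = (212 - (1/2)q_F)/3 and q_F = (141 - (1/2)q_W)/5.
Solving the pair: q_W = 67.0847, q_F = 1268/59.
Price P = 241 - (1/2)·88.5763 = 196.7119.
Forge's profit: 196.7119·(1268/59) - 100·(1268/59) - 2(1268/59)² = 1154.7142.

1154.71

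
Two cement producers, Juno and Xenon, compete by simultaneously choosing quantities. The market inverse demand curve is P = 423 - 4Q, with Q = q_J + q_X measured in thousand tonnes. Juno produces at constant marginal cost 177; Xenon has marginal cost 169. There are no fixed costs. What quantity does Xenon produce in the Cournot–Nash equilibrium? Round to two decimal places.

Juno's profit: π_J = (423 - 4Q)q_J - (177q_J). Setting ∂π_J/∂q_J = 0: 246 - 8q_J - 4(q_X) = 0.
Xenon's first-order condition: 254 - 8q_X - 4(q_J) = 0.
Rearranging gives the reaction functions q_J = (246 - 4q_X)/8 and q_X = (254 - 4q_J)/8.
Substituting one into the other gives q_J = 119/6 and q_X = 131/6.

21.83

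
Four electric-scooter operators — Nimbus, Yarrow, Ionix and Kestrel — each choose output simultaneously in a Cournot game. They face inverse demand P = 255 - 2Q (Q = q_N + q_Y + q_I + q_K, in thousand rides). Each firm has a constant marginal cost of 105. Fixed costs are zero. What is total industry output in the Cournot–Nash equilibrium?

60

Each firm earns π_i = (255 - 2Q)q_i - 105q_i.
First-order condition (treating rivals' output as given): 150 - 4q_i - 2·Σ_{j≠i} q_j = 0.
By symmetry each firm produces the same amount; substituting Σ_{j≠i} q_j = 3q_i yields q_i = 150/10 = 15.
Total output Q = 15 + 15 + 15 + 15 = 60.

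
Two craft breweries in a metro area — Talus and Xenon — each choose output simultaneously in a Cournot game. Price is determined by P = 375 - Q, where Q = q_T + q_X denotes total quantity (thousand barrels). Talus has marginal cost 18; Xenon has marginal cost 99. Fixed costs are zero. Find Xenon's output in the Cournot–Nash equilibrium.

Talus's profit: π_T = (375 - Q)q_T - (18q_T). Setting ∂π_T/∂q_T = 0: 357 - 2q_T - (q_X) = 0.
Xenon's profit: π_X = (375 - Q)q_X - (99q_X). Setting ∂π_X/∂q_X = 0: 276 - 2q_X - (q_T) = 0.
So q_T = (357 - q_X)/2 and q_X = (276 - q_T)/2.
Solving the pair: q_T = 146, q_X = 65.

65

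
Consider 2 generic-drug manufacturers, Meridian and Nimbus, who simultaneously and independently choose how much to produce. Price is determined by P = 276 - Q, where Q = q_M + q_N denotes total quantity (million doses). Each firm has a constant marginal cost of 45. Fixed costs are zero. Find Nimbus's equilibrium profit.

A representative firm's profit is π_i = q_i(276 - Q) - 45q_i.
Setting ∂π_i/∂q_i = 0 with rivals' quantities fixed: 231 - 2q_i - q_j = 0.
With identical firms every q_j equals q_i, so q_j = q_i and 231 = 3q_i, giving q_i = 77.
Price P = 276 - 154 = 122.
Nimbus's profit: (122 - 45)·77 = 5929.

5929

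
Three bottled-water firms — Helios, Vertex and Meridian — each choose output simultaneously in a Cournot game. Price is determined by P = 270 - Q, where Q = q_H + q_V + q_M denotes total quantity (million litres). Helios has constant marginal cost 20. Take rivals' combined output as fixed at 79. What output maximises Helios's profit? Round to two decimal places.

85.50

With rivals' combined output fixed at 79, Helios's profit is π_H = (270 - 79 - q_H)q_H - (20q_H) = (191 - q_H)q_H - (20q_H).
∂π_H/∂q_H = 171 - 2q_H = 0, so q_H = 171/2.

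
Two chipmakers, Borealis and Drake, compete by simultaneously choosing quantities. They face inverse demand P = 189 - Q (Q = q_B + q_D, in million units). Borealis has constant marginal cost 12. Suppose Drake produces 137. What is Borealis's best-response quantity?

20

With the rival's output fixed at 137, Borealis's profit is π_B = (189 - 137 - q_B)q_B - (12q_B) = (52 - q_B)q_B - (12q_B).
∂π_B/∂q_B = 40 - 2q_B = 0, so q_B = 20.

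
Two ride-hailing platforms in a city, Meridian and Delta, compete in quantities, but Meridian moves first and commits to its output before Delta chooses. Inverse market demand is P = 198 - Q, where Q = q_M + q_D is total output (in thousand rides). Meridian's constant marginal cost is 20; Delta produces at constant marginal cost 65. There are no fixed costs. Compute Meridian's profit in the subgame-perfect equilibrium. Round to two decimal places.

Solve by backward induction. Given q_M, the follower Delta maximises π_D = (198 - q_M - q_D)q_D - 65q_D.
∂π_D/∂q_D = 133 - q_M - 2q_D = 0 gives the reaction function q_D = (133 - q_M)/2.
The leader anticipates this reaction. Substituting into P = 198 - Q gives P = 263/2 - (1/2)q_M, so π_M = (263/2 - (1/2)q_M)q_M - 20q_M.
Leader FOC: 223/2 - q_M = 0, so q_M = 223/2.
Then q_D = (133 - 223/2)/2 = 43/4.
Price P = 198 - 489/4 = 303/4.
Meridian's profit: (303/4 - 20)·(223/2) = 6216.1250.

6216.13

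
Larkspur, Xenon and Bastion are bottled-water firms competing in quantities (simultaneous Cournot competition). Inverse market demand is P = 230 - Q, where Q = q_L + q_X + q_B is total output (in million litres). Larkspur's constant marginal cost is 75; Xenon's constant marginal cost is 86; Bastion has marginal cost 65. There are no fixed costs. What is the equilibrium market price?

Larkspur's profit: π_L = (230 - Q)q_L - (75q_L). Setting ∂π_L/∂q_L = 0: 155 - 2q_L - (q_X + q_B) = 0.
Xenon's first-order condition: 144 - 2q_X - (q_L + q_B) = 0.
Bastion's first-order condition: 165 - 2q_B - (q_L + q_X) = 0.
Adding the 3 first-order conditions: 464 − 4Q = 0, so Q = 116.
Back-substituting: q_L = (155 − 116) = 39, q_X = (144 − 116) = 28, q_B = (165 − 116) = 49.
Total output Q = 116, so price P = 230 - 116 = 114.

114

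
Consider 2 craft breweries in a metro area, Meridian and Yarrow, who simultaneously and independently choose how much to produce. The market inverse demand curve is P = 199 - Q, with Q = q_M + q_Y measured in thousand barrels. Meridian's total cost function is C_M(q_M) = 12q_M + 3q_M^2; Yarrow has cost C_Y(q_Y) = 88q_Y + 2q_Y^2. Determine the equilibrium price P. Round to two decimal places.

Meridian's profit: π_M = (199 - Q)q_M - (12q_M + 3q_M²). Setting ∂π_M/∂q_M = 0: 187 - 8q_M - (q_Y) = 0.
Yarrow's first-order condition: 111 - 6q_Y - (q_M) = 0.
Best responses: q_M = (187 - q_Y)/8, q_Y = (111 - q_M)/6.
Substituting one into the other gives q_M = 1011/47 and q_Y = 701/47.
Total output Q = 1712/47, so price P = 199 - 1712/47 = 162.5745.

162.57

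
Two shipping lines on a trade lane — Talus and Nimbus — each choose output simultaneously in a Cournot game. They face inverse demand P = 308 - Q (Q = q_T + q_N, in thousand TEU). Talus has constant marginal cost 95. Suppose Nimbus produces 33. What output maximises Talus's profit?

90

With the rival's output fixed at 33, Talus's profit is π_T = (308 - 33 - q_T)q_T - (95q_T) = (275 - q_T)q_T - (95q_T).
∂π_T/∂q_T = 180 - 2q_T = 0, so q_T = 90.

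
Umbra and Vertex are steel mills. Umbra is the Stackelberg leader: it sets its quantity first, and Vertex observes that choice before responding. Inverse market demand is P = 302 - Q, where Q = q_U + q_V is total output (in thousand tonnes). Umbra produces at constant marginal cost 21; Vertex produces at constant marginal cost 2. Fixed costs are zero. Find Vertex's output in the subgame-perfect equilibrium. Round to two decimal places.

Solve by backward induction. Given q_U, the follower Vertex maximises π_V = (302 - q_U - q_V)q_V - 2q_V.
Follower FOC: 300 - q_U - 2q_V = 0, so q_V(q_U) = (300 - q_U)/2.
Umbra substitutes q_V(q_U) into its own profit: π_U = q_U(302 - q_U - (300 - q_U)/2) - 21q_U = (152 - (1/2)q_U)q_U - 21q_U.
Leader FOC: 131 - q_U = 0, so q_U = 131.
Then q_V = (300 - 131)/2 = 169/2.

84.50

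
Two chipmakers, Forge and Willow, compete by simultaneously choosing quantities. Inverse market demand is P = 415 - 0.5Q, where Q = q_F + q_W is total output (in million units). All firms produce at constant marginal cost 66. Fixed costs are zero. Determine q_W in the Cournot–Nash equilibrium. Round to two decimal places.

A representative firm's profit is π_i = q_i(415 - 0.5Q) - 66q_i.
Setting ∂π_i/∂q_i = 0 with rivals' quantities fixed: 349 - q_i - (1/2)q_j = 0.
With identical firms every q_j equals q_i, so q_j = q_i and 349 = (3/2)q_i, giving q_i = 698/3.

232.67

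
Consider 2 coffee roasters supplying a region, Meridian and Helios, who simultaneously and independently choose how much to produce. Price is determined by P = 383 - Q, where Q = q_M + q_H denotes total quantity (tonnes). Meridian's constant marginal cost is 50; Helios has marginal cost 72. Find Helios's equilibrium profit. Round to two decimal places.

9280.11

Meridian's profit: π_M = (383 - Q)q_M - (50q_M). Setting ∂π_M/∂q_M = 0: 333 - 2q_M - (q_H) = 0.
Helios's first-order condition: 311 - 2q_H - (q_M) = 0.
So q_M = (333 - q_H)/2 and q_H = (311 - q_M)/2.
Solving the pair: q_M = 355/3, q_H = 289/3.
Price P = 383 - 644/3 = 505/3.
Helios's profit: (505/3 - 72)·(289/3) = 9280.1111.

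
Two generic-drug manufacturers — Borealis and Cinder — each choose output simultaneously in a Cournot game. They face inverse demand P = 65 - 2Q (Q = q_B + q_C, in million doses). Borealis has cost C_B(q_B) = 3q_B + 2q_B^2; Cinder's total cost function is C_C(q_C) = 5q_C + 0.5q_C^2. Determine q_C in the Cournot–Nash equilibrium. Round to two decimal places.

9.89

Borealis's profit: π_B = (65 - 2Q)q_B - (3q_B + 2q_B²). Setting ∂π_B/∂q_B = 0: 62 - 8q_B - 2(q_C) = 0.
Cinder's first-order condition: 60 - 5q_C - 2(q_B) = 0.
Rearranging gives the reaction functions q_B = (62 - 2q_C)/8 and q_C = (60 - 2q_B)/5.
Solving the pair: q_B = 95/18, q_C = 89/9.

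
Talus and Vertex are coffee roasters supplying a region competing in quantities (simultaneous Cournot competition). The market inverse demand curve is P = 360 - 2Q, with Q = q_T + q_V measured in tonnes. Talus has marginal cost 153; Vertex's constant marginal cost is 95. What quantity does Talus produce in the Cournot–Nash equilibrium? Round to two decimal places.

24.83

Talus's profit: π_T = (360 - 2Q)q_T - (153q_T). Setting ∂π_T/∂q_T = 0: 207 - 4q_T - 2(q_V) = 0.
Vertex's first-order condition: 265 - 4q_V - 2(q_T) = 0.
So q_T = (207 - 2q_V)/4 and q_V = (265 - 2q_T)/4.
Solving the pair: q_T = 149/6, q_V = 323/6.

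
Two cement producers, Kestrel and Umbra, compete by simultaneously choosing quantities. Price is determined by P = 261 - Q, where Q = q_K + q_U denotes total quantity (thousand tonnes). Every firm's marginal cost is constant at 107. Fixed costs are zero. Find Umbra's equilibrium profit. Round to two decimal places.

A representative firm's profit is π_i = q_i(261 - Q) - 107q_i.
Setting ∂π_i/∂q_i = 0 with rivals' quantities fixed: 154 - 2q_i - q_j = 0.
By symmetry each firm produces the same amount; substituting q_j = q_i yields q_i = 154/3.
Price P = 261 - 308/3 = 475/3.
Umbra's profit: (475/3 - 107)·(154/3) = 2635.1111.

2635.11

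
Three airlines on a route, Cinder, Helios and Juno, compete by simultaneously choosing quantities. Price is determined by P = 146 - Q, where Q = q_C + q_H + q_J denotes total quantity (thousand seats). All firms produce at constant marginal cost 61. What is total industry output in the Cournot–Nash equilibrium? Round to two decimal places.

Each firm earns π_i = (146 - Q)q_i - 61q_i.
First-order condition (treating rivals' output as given): 85 - 2q_i - Σ_{j≠i} q_j = 0.
With identical firms every q_j equals q_i, so Σ_{j≠i} q_j = 2q_i and 85 = 4q_i, giving q_i = 85/4.
Total output Q = 85/4 + 85/4 + 85/4 = 255/4.

63.75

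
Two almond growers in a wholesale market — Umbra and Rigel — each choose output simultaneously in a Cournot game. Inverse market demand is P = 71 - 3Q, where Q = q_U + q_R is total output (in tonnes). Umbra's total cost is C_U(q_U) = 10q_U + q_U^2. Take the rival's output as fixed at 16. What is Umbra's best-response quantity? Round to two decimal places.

With the rival's output fixed at 16, Umbra's profit is π_U = (71 - 3·16 - 3q_U)q_U - (10q_U + q_U²) = (23 - 3q_U)q_U - (10q_U + q_U²).
∂π_U/∂q_U = 13 - 8q_U = 0, so q_U = 13/8.

1.63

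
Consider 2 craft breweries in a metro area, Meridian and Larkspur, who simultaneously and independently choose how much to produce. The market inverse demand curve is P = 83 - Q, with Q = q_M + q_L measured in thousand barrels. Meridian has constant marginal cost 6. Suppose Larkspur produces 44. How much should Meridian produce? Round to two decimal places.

With the rival's output fixed at 44, Meridian's profit is π_M = (83 - 44 - q_M)q_M - (6q_M) = (39 - q_M)q_M - (6q_M).
∂π_M/∂q_M = 33 - 2q_M = 0, so q_M = 33/2.

16.50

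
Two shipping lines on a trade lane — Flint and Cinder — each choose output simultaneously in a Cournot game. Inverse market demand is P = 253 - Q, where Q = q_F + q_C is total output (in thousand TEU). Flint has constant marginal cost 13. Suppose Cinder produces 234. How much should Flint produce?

3

With the rival's output fixed at 234, Flint's profit is π_F = (253 - 234 - q_F)q_F - (13q_F) = (19 - q_F)q_F - (13q_F).
∂π_F/∂q_F = 6 - 2q_F = 0, so q_F = 3.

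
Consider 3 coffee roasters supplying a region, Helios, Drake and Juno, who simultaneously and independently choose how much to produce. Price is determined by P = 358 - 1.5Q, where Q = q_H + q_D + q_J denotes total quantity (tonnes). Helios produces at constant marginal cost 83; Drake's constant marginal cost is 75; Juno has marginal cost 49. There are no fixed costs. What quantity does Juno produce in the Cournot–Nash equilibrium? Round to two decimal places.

Helios's profit: π_H = (358 - 1.5Q)q_H - (83q_H). Setting ∂π_H/∂q_H = 0: 275 - 3q_H - (3/2)(q_D + q_J) = 0.
Drake's profit: π_D = (358 - 1.5Q)q_D - (75q_D). Setting ∂π_D/∂q_D = 0: 283 - 3q_D - (3/2)(q_H + q_J) = 0.
Juno's first-order condition: 309 - 3q_J - (3/2)(q_H + q_D) = 0.
Adding the 3 conditions: 867 − 3Q − 3Q = 0, i.e. Q = 289/2.
Back-substituting: q_H = (275 − 867/4)/(3/2) = 233/6, q_D = (283 − 867/4)/(3/2) = 265/6, q_J = (309 − 867/4)/(3/2) = 123/2.

61.50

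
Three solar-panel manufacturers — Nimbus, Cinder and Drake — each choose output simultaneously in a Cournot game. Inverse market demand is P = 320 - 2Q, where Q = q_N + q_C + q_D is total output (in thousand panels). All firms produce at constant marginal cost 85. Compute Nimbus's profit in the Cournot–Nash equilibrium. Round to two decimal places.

1725.78

Each firm earns π_i = (320 - 2Q)q_i - 85q_i.
Setting ∂π_i/∂q_i = 0 with rivals' quantities fixed: 235 - 4q_i - 2·Σ_{j≠i} q_j = 0.
By symmetry each firm produces the same amount; substituting Σ_{j≠i} q_j = 2q_i yields q_i = 235/8.
Price P = 320 - 2·(705/8) = 575/4.
Nimbus's profit: (575/4 - 85)·(235/8) = 1725.7813.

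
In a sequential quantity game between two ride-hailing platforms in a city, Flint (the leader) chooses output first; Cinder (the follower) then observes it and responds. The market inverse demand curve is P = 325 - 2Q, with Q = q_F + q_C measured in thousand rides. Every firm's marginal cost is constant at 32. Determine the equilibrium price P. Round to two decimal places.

105.25

Solve by backward induction. Given q_F, the follower Cinder maximises π_C = (325 - 2q_F - 2q_C)q_C - 32q_C.
Follower FOC: 293 - 2q_F - 4q_C = 0, so q_C(q_F) = (293 - 2q_F)/4.
The leader anticipates this reaction. Substituting into P = 325 - 2Q gives P = 357/2 - q_F, so π_F = (357/2 - q_F)q_F - 32q_F.
Maximising: ∂π_F/∂q_F = 293/2 - 2q_F = 0, giving q_F = 293/4.
Then q_C = (293 - 2·(293/4))/4 = 293/8.
Total output Q = 879/8, so price P = 325 - 2·(879/8) = 421/4.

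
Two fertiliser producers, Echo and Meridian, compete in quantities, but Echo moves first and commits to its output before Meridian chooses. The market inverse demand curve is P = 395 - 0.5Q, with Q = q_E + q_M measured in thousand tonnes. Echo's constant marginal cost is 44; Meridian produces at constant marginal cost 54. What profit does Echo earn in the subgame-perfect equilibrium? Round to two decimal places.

32580.25

The follower Meridian best-responds to any q_E: π_M = (395 - 0.5Q)q_M - 54q_M.
Follower FOC: 341 - (1/2)q_E - q_M = 0, so q_M(q_E) = (341 - (1/2)q_E).
The leader anticipates this reaction. Substituting into P = 395 - 0.5Q gives P = 449/2 - (1/4)q_E, so π_E = (449/2 - (1/4)q_E)q_E - 44q_E.
Leader FOC: 361/2 - (1/2)q_E = 0, so q_E = 361.
Then q_M = (341 - (1/2)·361) = 321/2.
Price P = 395 - (1/2)·(1043/2) = 537/4.
Echo's profit: (537/4 - 44)·361 = 32580.2500.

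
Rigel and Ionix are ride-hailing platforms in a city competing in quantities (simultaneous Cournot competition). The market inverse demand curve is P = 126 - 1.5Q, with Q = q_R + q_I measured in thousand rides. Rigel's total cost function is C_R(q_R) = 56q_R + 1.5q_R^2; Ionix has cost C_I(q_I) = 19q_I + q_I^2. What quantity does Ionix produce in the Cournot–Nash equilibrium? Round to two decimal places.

19.35

Rigel's profit: π_R = (126 - 1.5Q)q_R - (56q_R + (3/2)q_R²). Setting ∂π_R/∂q_R = 0: 70 - 6q_R - (3/2)(q_I) = 0.
Ionix's first-order condition: 107 - 5q_I - (3/2)(q_R) = 0.
Rearranging gives the reaction functions q_R = (70 - (3/2)q_I)/6 and q_I = (107 - (3/2)q_R)/5.
Substituting one into the other gives q_R = 758/111 and q_I = 716/37.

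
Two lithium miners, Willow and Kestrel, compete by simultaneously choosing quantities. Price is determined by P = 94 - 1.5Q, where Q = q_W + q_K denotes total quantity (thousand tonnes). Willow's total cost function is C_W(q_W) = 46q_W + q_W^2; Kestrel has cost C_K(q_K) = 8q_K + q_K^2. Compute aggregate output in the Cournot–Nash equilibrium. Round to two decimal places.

Willow's profit: π_W = (94 - 1.5Q)q_W - (46q_W + q_W²). Setting ∂π_W/∂q_W = 0: 48 - 5q_W - (3/2)(q_K) = 0.
Kestrel's profit: π_K = (94 - 1.5Q)q_K - (8q_K + q_K²). Setting ∂π_K/∂q_K = 0: 86 - 5q_K - (3/2)(q_W) = 0.
Best responses: q_W = (48 - (3/2)q_K)/5, q_K = (86 - (3/2)q_W)/5.
Solving the pair: q_W = 444/91, q_K = 1432/91.
Total output Q = 444/91 + 1432/91 = 268/13.

20.62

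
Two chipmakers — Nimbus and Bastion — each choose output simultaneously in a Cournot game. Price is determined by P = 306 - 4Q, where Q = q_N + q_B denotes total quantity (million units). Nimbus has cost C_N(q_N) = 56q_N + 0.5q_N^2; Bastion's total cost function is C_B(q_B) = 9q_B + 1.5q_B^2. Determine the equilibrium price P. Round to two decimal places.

Nimbus's profit: π_N = (306 - 4Q)q_N - (56q_N + (1/2)q_N²). Setting ∂π_N/∂q_N = 0: 250 - 9q_N - 4(q_B) = 0.
Bastion's first-order condition: 297 - 11q_B - 4(q_N) = 0.
So q_N = (250 - 4q_B)/9 and q_B = (297 - 4q_N)/11.
Solving the pair: q_N = 1562/83, q_B = 1673/83.
Total output Q = 38.9759, so price P = 306 - 4·38.9759 = 150.0964.

150.10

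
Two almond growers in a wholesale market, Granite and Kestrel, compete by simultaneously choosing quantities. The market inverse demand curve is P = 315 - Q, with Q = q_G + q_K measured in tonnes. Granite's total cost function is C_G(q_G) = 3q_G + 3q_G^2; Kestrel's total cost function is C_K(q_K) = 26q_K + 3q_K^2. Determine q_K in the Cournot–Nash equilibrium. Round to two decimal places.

31.75

Granite's profit: π_G = (315 - Q)q_G - (3q_G + 3q_G²). Setting ∂π_G/∂q_G = 0: 312 - 8q_G - (q_K) = 0.
Kestrel's profit: π_K = (315 - Q)q_K - (26q_K + 3q_K²). Setting ∂π_K/∂q_K = 0: 289 - 8q_K - (q_G) = 0.
Rearranging gives the reaction functions q_G = (312 - q_K)/8 and q_K = (289 - q_G)/8.
Substituting one into the other gives q_G = 35.0317 and q_K = 31.7460.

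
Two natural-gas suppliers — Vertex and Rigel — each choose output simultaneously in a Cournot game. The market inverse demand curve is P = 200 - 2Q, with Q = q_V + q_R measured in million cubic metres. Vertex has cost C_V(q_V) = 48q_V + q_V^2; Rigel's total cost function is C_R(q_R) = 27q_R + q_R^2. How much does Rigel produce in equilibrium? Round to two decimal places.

22.94

Vertex's profit: π_V = (200 - 2Q)q_V - (48q_V + q_V²). Setting ∂π_V/∂q_V = 0: 152 - 6q_V - 2(q_R) = 0.
Rigel's first-order condition: 173 - 6q_R - 2(q_V) = 0.
Rearranging gives the reaction functions q_V = (152 - 2q_R)/6 and q_R = (173 - 2q_V)/6.
Solving the pair: q_V = 283/16, q_R = 367/16.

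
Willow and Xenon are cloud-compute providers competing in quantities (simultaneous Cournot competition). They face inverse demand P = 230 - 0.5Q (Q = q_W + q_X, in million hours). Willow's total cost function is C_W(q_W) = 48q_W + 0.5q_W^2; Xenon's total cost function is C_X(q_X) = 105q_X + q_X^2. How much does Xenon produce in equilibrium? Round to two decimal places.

Willow's profit: π_W = (230 - 0.5Q)q_W - (48q_W + (1/2)q_W²). Setting ∂π_W/∂q_W = 0: 182 - 2q_W - (1/2)(q_X) = 0.
Xenon's first-order condition: 125 - 3q_X - (1/2)(q_W) = 0.
Rearranging gives the reaction functions q_W = (182 - (1/2)q_X)/2 and q_X = (125 - (1/2)q_W)/3.
Substituting one into the other gives q_W = 1934/23 and q_X = 636/23.

27.65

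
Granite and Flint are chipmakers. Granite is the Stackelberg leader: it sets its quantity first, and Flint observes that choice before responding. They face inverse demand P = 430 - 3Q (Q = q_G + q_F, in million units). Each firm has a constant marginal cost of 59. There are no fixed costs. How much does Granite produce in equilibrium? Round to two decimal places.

61.83

The follower Flint best-responds to any q_G: π_F = (430 - 3Q)q_F - 59q_F.
Setting the follower's marginal profit to zero, 371 - 3q_G - 6q_F = 0, i.e. q_F = (371 - 3q_G)/6.
The leader anticipates this reaction. Substituting into P = 430 - 3Q gives P = 489/2 - (3/2)q_G, so π_G = (489/2 - (3/2)q_G)q_G - 59q_G.
Maximising: ∂π_G/∂q_G = 371/2 - 3q_G = 0, giving q_G = 371/6.
Then q_F = (371 - 3·(371/6))/6 = 371/12.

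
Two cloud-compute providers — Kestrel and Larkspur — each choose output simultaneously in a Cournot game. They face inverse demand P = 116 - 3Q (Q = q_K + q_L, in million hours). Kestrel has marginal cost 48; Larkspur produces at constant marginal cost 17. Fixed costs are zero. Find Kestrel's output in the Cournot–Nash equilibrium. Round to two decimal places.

Kestrel's profit: π_K = (116 - 3Q)q_K - (48q_K). Setting ∂π_K/∂q_K = 0: 68 - 6q_K - 3(q_L) = 0.
Larkspur's profit: π_L = (116 - 3Q)q_L - (17q_L). Setting ∂π_L/∂q_L = 0: 99 - 6q_L - 3(q_K) = 0.
Best responses: q_K = (68 - 3q_L)/6, q_L = (99 - 3q_K)/6.
Substituting one into the other gives q_K = 37/9 and q_L = 130/9.

4.11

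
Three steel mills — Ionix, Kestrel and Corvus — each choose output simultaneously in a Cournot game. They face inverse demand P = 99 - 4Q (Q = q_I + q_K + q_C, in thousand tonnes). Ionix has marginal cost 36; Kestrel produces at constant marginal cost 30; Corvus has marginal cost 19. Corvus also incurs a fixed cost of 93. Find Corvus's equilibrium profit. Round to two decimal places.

89.25

Ionix's profit: π_I = (99 - 4Q)q_I - (36q_I). Setting ∂π_I/∂q_I = 0: 63 - 8q_I - 4(q_K + q_C) = 0.
Kestrel's profit: π_K = (99 - 4Q)q_K - (30q_K). Setting ∂π_K/∂q_K = 0: 69 - 8q_K - 4(q_I + q_C) = 0.
Corvus's profit: π_C = (99 - 4Q)q_C - (19q_C). Setting ∂π_C/∂q_C = 0: 80 - 8q_C - 4(q_I + q_K) = 0.
Adding the 3 first-order conditions: 212 − 16Q = 0, so Q = 53/4.
Back-substituting: q_I = (63 − 53)/4 = 5/2, q_K = (69 − 53)/4 = 4, q_C = (80 − 53)/4 = 27/4.
Price P = 99 - 4·(53/4) = 46.
Corvus's profit: (46 - 19)·(27/4) - 93 = 357/4.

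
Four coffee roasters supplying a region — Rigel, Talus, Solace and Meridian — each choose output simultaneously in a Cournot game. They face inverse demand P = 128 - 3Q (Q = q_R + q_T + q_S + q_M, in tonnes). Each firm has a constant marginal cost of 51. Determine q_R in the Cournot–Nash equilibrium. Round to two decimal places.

A representative firm's profit is π_i = q_i(128 - 3Q) - 51q_i.
Setting ∂π_i/∂q_i = 0 with rivals' quantities fixed: 77 - 6q_i - 3·Σ_{j≠i} q_j = 0.
By symmetry each firm produces the same amount; substituting Σ_{j≠i} q_j = 3q_i yields q_i = 77/15.

5.13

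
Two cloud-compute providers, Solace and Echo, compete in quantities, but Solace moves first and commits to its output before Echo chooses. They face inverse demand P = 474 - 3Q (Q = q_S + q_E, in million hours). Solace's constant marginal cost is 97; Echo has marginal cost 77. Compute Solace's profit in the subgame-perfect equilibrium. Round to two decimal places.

Solve by backward induction. Given q_S, the follower Echo maximises π_E = (474 - 3q_S - 3q_E)q_E - 77q_E.
Follower FOC: 397 - 3q_S - 6q_E = 0, so q_E(q_S) = (397 - 3q_S)/6.
The leader anticipates this reaction. Substituting into P = 474 - 3Q gives P = 551/2 - (3/2)q_S, so π_S = (551/2 - (3/2)q_S)q_S - 97q_S.
Maximising: ∂π_S/∂q_S = 357/2 - 3q_S = 0, giving q_S = 119/2.
Then q_E = (397 - 3·(119/2))/6 = 437/12.
Price P = 474 - 3·(1151/12) = 745/4.
Solace's profit: (745/4 - 97)·(119/2) = 5310.3750.

5310.38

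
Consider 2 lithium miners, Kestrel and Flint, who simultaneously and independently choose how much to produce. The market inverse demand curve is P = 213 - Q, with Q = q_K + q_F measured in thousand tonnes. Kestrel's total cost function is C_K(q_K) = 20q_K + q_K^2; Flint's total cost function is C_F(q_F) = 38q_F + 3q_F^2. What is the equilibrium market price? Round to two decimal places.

Kestrel's profit: π_K = (213 - Q)q_K - (20q_K + q_K²). Setting ∂π_K/∂q_K = 0: 193 - 4q_K - (q_F) = 0.
Flint's profit: π_F = (213 - Q)q_F - (38q_F + 3q_F²). Setting ∂π_F/∂q_F = 0: 175 - 8q_F - (q_K) = 0.
So q_K = (193 - q_F)/4 and q_F = (175 - q_K)/8.
Substituting one into the other gives q_K = 1369/31 and q_F = 507/31.
Total output Q = 1876/31, so price P = 213 - 1876/31 = 152.4839.

152.48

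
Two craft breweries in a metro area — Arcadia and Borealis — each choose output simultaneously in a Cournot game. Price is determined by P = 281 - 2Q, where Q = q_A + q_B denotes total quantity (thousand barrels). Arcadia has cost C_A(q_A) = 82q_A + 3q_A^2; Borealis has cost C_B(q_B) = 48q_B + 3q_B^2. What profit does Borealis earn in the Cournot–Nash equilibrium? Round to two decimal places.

Arcadia's profit: π_A = (281 - 2Q)q_A - (82q_A + 3q_A²). Setting ∂π_A/∂q_A = 0: 199 - 10q_A - 2(q_B) = 0.
Borealis's profit: π_B = (281 - 2Q)q_B - (48q_B + 3q_B²). Setting ∂π_B/∂q_B = 0: 233 - 10q_B - 2(q_A) = 0.
Best responses: q_A = (199 - 2q_B)/10, q_B = (233 - 2q_A)/10.
Solving the pair: q_A = 127/8, q_B = 161/8.
Price P = 281 - 2·36 = 209.
Borealis's profit: 209·(161/8) - 48·(161/8) - 3(161/8)² = 2025.0781.

2025.08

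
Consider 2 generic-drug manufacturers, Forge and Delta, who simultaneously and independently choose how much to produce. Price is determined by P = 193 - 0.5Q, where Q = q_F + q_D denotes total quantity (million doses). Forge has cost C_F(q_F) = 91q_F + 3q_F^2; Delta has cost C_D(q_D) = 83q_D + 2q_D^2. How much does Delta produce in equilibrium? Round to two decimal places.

20.69

Forge's profit: π_F = (193 - 0.5Q)q_F - (91q_F + 3q_F²). Setting ∂π_F/∂q_F = 0: 102 - 7q_F - (1/2)(q_D) = 0.
Delta's profit: π_D = (193 - 0.5Q)q_D - (83q_D + 2q_D²). Setting ∂π_D/∂q_D = 0: 110 - 5q_D - (1/2)(q_F) = 0.
Best responses: q_F = (102 - (1/2)q_D)/7, q_D = (110 - (1/2)q_F)/5.
Solving the pair: q_F = 1820/139, q_D = 20.6906.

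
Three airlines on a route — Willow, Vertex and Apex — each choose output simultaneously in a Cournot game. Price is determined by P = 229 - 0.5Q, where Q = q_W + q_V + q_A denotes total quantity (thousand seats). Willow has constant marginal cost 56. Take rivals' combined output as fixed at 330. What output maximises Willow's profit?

8

With rivals' combined output fixed at 330, Willow's profit is π_W = (229 - (1/2)·330 - (1/2)q_W)q_W - (56q_W) = (64 - (1/2)q_W)q_W - (56q_W).
∂π_W/∂q_W = 8 - q_W = 0, so q_W = 8.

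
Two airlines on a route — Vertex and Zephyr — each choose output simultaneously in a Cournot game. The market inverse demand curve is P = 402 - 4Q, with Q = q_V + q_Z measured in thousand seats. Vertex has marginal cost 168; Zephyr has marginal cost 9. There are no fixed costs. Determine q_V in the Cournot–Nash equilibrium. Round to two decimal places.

6.25

Vertex's profit: π_V = (402 - 4Q)q_V - (168q_V). Setting ∂π_V/∂q_V = 0: 234 - 8q_V - 4(q_Z) = 0.
Zephyr's first-order condition: 393 - 8q_Z - 4(q_V) = 0.
Rearranging gives the reaction functions q_V = (234 - 4q_Z)/8 and q_Z = (393 - 4q_V)/8.
Solving the pair: q_V = 25/4, q_Z = 46.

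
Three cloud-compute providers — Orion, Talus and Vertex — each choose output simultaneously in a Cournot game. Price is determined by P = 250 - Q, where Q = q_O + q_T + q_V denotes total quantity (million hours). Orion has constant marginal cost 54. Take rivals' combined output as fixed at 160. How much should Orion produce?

With rivals' combined output fixed at 160, Orion's profit is π_O = (250 - 160 - q_O)q_O - (54q_O) = (90 - q_O)q_O - (54q_O).
∂π_O/∂q_O = 36 - 2q_O = 0, so q_O = 18.

18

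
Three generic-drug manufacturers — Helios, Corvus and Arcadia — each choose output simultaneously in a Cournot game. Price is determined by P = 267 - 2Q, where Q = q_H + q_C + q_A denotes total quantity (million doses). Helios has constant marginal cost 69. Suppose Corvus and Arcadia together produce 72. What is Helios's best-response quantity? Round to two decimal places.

13.50

With rivals' combined output fixed at 72, Helios's profit is π_H = (267 - 2·72 - 2q_H)q_H - (69q_H) = (123 - 2q_H)q_H - (69q_H).
∂π_H/∂q_H = 54 - 4q_H = 0, so q_H = 27/2.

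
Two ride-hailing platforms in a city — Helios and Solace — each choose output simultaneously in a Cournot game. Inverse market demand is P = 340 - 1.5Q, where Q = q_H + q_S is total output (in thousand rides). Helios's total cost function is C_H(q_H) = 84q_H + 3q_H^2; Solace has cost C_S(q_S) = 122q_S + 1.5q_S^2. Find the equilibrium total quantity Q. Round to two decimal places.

53.86

Helios's profit: π_H = (340 - 1.5Q)q_H - (84q_H + 3q_H²). Setting ∂π_H/∂q_H = 0: 256 - 9q_H - (3/2)(q_S) = 0.
Solace's profit: π_S = (340 - 1.5Q)q_S - (122q_S + (3/2)q_S²). Setting ∂π_S/∂q_S = 0: 218 - 6q_S - (3/2)(q_H) = 0.
So q_H = (256 - (3/2)q_S)/9 and q_S = (218 - (3/2)q_H)/6.
Solving the pair: q_H = 1612/69, q_S = 30.4928.
Total output Q = 1612/69 + 30.4928 = 53.8551.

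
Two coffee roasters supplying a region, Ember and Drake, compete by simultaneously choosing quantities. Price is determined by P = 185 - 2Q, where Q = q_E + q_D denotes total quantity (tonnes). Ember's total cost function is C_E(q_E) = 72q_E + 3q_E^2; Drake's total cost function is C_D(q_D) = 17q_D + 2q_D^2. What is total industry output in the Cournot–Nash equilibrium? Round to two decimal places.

26.61

Ember's profit: π_E = (185 - 2Q)q_E - (72q_E + 3q_E²). Setting ∂π_E/∂q_E = 0: 113 - 10q_E - 2(q_D) = 0.
Drake's first-order condition: 168 - 8q_D - 2(q_E) = 0.
So q_E = (113 - 2q_D)/10 and q_D = (168 - 2q_E)/8.
Substituting one into the other gives q_E = 142/19 and q_D = 727/38.
Total output Q = 142/19 + 727/38 = 1011/38.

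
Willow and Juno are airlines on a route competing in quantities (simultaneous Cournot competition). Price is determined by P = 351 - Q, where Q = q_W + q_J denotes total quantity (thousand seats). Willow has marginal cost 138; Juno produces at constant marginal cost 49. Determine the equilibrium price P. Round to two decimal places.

Willow's profit: π_W = (351 - Q)q_W - (138q_W). Setting ∂π_W/∂q_W = 0: 213 - 2q_W - (q_J) = 0.
Juno's first-order condition: 302 - 2q_J - (q_W) = 0.
Rearranging gives the reaction functions q_W = (213 - q_J)/2 and q_J = (302 - q_W)/2.
Substituting one into the other gives q_W = 124/3 and q_J = 391/3.
Total output Q = 515/3, so price P = 351 - 515/3 = 538/3.

179.33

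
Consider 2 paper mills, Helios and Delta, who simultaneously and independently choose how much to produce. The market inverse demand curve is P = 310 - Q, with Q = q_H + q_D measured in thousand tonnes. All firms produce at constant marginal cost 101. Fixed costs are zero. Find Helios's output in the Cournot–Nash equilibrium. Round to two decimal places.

69.67

Each firm earns π_i = (310 - Q)q_i - 101q_i.
Setting ∂π_i/∂q_i = 0 with rivals' quantities fixed: 209 - 2q_i - q_j = 0.
By symmetry each firm produces the same amount; substituting q_j = q_i yields q_i = 209/3.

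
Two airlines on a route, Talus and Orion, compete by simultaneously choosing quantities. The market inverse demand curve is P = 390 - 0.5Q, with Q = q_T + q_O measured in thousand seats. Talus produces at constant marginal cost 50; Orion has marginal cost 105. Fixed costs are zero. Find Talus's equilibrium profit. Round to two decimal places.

34672.22

Talus's profit: π_T = (390 - 0.5Q)q_T - (50q_T). Setting ∂π_T/∂q_T = 0: 340 - q_T - (1/2)(q_O) = 0.
Orion's profit: π_O = (390 - 0.5Q)q_O - (105q_O). Setting ∂π_O/∂q_O = 0: 285 - q_O - (1/2)(q_T) = 0.
Best responses: q_T = (340 - (1/2)q_O), q_O = (285 - (1/2)q_T).
Solving the pair: q_T = 790/3, q_O = 460/3.
Price P = 390 - (1/2)·(1250/3) = 545/3.
Talus's profit: (545/3 - 50)·(790/3) = 34672.2222.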